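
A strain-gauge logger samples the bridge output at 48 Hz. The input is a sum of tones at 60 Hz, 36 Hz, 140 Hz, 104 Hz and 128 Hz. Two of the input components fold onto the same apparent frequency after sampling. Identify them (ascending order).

fs/2 = 24 Hz.
60 Hz mod fs = 12 Hz.
12 Hz ≤ fs/2 = 24 Hz, appears at 12 Hz.
36 Hz > fs/2 = 24 Hz, folds to fs − 36 Hz = 12 Hz.
140 Hz mod fs = 44 Hz.
44 Hz > fs/2 = 24 Hz, folds to fs − 44 Hz = 4 Hz.
104 Hz mod fs = 8 Hz.
8 Hz ≤ fs/2 = 24 Hz, appears at 8 Hz.
128 Hz mod fs = 32 Hz.
32 Hz > fs/2 = 24 Hz, folds to fs − 32 Hz = 16 Hz.
36 Hz and 60 Hz both map to 12 Hz.

36 Hz, 60 Hz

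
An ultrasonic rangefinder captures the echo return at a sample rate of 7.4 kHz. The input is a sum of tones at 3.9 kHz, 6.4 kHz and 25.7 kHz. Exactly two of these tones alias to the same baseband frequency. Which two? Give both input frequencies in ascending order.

fs/2 = 3.7 kHz.
3.9 kHz > fs/2 = 3.7 kHz, folds to fs − 3.9 kHz = 3.5 kHz.
6.4 kHz > fs/2 = 3.7 kHz, folds to fs − 6.4 kHz = 1 kHz.
25.7 kHz mod fs = 3.5 kHz.
3.5 kHz ≤ fs/2 = 3.7 kHz, appears at 3.5 kHz.
3.9 kHz and 25.7 kHz both map to 3.5 kHz.

3.9 kHz, 25.7 kHz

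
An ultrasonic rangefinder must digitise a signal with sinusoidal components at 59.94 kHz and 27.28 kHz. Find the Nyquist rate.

Highest-frequency component: 59.94 kHz.
Nyquist rate = 2 × 59.94 kHz = 119.88 kHz.

119.88 kHz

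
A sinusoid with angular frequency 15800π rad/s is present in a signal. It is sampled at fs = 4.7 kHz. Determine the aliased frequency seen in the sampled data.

ω = 15800π rad/s → f = ω/(2π) = 7900 Hz = 7.9 kHz.
7.9 kHz mod fs = 3.2 kHz.
3.2 kHz > fs/2 = 2.35 kHz, folds to fs − 3.2 kHz = 1.5 kHz.

1.5 kHz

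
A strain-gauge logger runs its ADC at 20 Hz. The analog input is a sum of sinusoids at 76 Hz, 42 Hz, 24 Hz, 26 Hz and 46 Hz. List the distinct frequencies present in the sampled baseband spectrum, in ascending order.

fs/2 = 10 Hz.
76 Hz mod fs = 16 Hz.
16 Hz > fs/2 = 10 Hz, folds to fs − 16 Hz = 4 Hz.
42 Hz mod fs = 2 Hz.
2 Hz ≤ fs/2 = 10 Hz, appears at 2 Hz.
24 Hz mod fs = 4 Hz.
4 Hz ≤ fs/2 = 10 Hz, appears at 4 Hz.
26 Hz mod fs = 6 Hz.
6 Hz ≤ fs/2 = 10 Hz, appears at 6 Hz.
46 Hz mod fs = 6 Hz.
6 Hz ≤ fs/2 = 10 Hz, appears at 6 Hz.
Distinct values: {2 Hz, 4 Hz, 6 Hz}.

2 Hz, 4 Hz, 6 Hz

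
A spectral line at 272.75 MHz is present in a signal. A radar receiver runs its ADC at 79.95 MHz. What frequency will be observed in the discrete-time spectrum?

32.9 MHz

272.75 MHz mod fs = 32.9 MHz.
32.9 MHz ≤ fs/2 = 39.975 MHz, appears at 32.9 MHz.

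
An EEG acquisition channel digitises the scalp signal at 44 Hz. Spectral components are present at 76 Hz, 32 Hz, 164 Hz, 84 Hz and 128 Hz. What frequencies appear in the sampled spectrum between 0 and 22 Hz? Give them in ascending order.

fs/2 = 22 Hz.
76 Hz mod fs = 32 Hz.
32 Hz > fs/2 = 22 Hz, folds to fs − 32 Hz = 12 Hz.
32 Hz > fs/2 = 22 Hz, folds to fs − 32 Hz = 12 Hz.
164 Hz mod fs = 32 Hz.
32 Hz > fs/2 = 22 Hz, folds to fs − 32 Hz = 12 Hz.
84 Hz mod fs = 40 Hz.
40 Hz > fs/2 = 22 Hz, folds to fs − 40 Hz = 4 Hz.
128 Hz mod fs = 40 Hz.
40 Hz > fs/2 = 22 Hz, folds to fs − 40 Hz = 4 Hz.
Distinct values: {4 Hz, 12 Hz}.

4 Hz, 12 Hz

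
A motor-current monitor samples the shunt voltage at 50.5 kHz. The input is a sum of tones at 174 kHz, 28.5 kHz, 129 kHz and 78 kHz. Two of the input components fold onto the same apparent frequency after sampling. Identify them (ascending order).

fs/2 = 25.25 kHz.
174 kHz mod fs = 22.5 kHz.
22.5 kHz ≤ fs/2 = 25.25 kHz, appears at 22.5 kHz.
28.5 kHz > fs/2 = 25.25 kHz, folds to fs − 28.5 kHz = 22 kHz.
129 kHz mod fs = 28 kHz.
28 kHz > fs/2 = 25.25 kHz, folds to fs − 28 kHz = 22.5 kHz.
78 kHz mod fs = 27.5 kHz.
27.5 kHz > fs/2 = 25.25 kHz, folds to fs − 27.5 kHz = 23 kHz.
129 kHz and 174 kHz both map to 22.5 kHz.

129 kHz, 174 kHz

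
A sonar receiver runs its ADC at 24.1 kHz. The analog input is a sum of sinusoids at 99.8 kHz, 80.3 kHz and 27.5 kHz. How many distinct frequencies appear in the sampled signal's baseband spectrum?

2

fs/2 = 12.05 kHz.
99.8 kHz mod fs = 3.4 kHz.
3.4 kHz ≤ fs/2 = 12.05 kHz, appears at 3.4 kHz.
80.3 kHz mod fs = 8 kHz.
8 kHz ≤ fs/2 = 12.05 kHz, appears at 8 kHz.
27.5 kHz mod fs = 3.4 kHz.
3.4 kHz ≤ fs/2 = 12.05 kHz, appears at 3.4 kHz.
Distinct values: {3.4 kHz, 8 kHz} → 2.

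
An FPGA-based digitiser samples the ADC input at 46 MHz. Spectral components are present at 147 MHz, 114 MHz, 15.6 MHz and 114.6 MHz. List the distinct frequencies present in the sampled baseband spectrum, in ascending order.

9 MHz, 15.6 MHz, 22 MHz, 22.6 MHz

fs/2 = 23 MHz.
147 MHz mod fs = 9 MHz.
9 MHz ≤ fs/2 = 23 MHz, appears at 9 MHz.
114 MHz mod fs = 22 MHz.
22 MHz ≤ fs/2 = 23 MHz, appears at 22 MHz.
15.6 MHz ≤ fs/2 = 23 MHz, passes unchanged.
114.6 MHz mod fs = 22.6 MHz.
22.6 MHz ≤ fs/2 = 23 MHz, appears at 22.6 MHz.
Distinct values: {9 MHz, 15.6 MHz, 22 MHz, 22.6 MHz}.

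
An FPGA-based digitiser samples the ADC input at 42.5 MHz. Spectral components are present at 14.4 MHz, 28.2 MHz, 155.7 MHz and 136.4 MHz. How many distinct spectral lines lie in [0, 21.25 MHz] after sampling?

3

fs/2 = 21.25 MHz.
14.4 MHz ≤ fs/2 = 21.25 MHz, passes unchanged.
28.2 MHz > fs/2 = 21.25 MHz, folds to fs − 28.2 MHz = 14.3 MHz.
155.7 MHz mod fs = 28.2 MHz.
28.2 MHz > fs/2 = 21.25 MHz, folds to fs − 28.2 MHz = 14.3 MHz.
136.4 MHz mod fs = 8.9 MHz.
8.9 MHz ≤ fs/2 = 21.25 MHz, appears at 8.9 MHz.
Distinct values: {8.9 MHz, 14.3 MHz, 14.4 MHz} → 3.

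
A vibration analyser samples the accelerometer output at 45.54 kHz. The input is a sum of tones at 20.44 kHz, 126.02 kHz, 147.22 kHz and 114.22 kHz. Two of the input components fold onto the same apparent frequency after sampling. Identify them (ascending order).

fs/2 = 22.77 kHz.
20.44 kHz ≤ fs/2 = 22.77 kHz, passes unchanged.
126.02 kHz mod fs = 34.94 kHz.
34.94 kHz > fs/2 = 22.77 kHz, folds to fs − 34.94 kHz = 10.6 kHz.
147.22 kHz mod fs = 10.6 kHz.
10.6 kHz ≤ fs/2 = 22.77 kHz, appears at 10.6 kHz.
114.22 kHz mod fs = 23.14 kHz.
23.14 kHz > fs/2 = 22.77 kHz, folds to fs − 23.14 kHz = 22.4 kHz.
126.02 kHz and 147.22 kHz both map to 10.6 kHz.

126.02 kHz, 147.22 kHz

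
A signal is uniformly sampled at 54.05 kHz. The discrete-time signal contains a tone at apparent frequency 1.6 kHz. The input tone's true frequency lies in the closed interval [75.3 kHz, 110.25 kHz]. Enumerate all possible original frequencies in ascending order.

Frequencies that alias to 1.6 kHz are k·fs ± 1.6 kHz for integer k ≥ 0.
k=0: 1.6 kHz.
k=1: 52.45 kHz, 55.65 kHz.
k=2: 106.5 kHz, 109.7 kHz.
k=3: 160.55 kHz, 163.75 kHz.
Within [75.3 kHz, 110.25 kHz]: 106.5 kHz, 109.7 kHz.

106.5 kHz, 109.7 kHz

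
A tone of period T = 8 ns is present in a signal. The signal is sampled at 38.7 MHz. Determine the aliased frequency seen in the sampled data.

T = 8 ns → f = 1/T = 125 MHz.
125 MHz mod fs = 8.9 MHz.
8.9 MHz ≤ fs/2 = 19.35 MHz, appears at 8.9 MHz.

8.9 MHz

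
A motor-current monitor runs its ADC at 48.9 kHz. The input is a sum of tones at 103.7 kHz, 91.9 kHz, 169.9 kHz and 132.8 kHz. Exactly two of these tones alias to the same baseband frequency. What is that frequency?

fs/2 = 24.45 kHz.
103.7 kHz mod fs = 5.9 kHz.
5.9 kHz ≤ fs/2 = 24.45 kHz, appears at 5.9 kHz.
91.9 kHz mod fs = 43 kHz.
43 kHz > fs/2 = 24.45 kHz, folds to fs − 43 kHz = 5.9 kHz.
169.9 kHz mod fs = 23.2 kHz.
23.2 kHz ≤ fs/2 = 24.45 kHz, appears at 23.2 kHz.
132.8 kHz mod fs = 35 kHz.
35 kHz > fs/2 = 24.45 kHz, folds to fs − 35 kHz = 13.9 kHz.
91.9 kHz and 103.7 kHz both map to 5.9 kHz.

5.9 kHz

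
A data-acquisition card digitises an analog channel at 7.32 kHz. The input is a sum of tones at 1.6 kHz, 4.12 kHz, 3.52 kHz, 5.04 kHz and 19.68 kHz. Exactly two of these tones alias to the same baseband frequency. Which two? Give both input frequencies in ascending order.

fs/2 = 3.66 kHz.
1.6 kHz ≤ fs/2 = 3.66 kHz, passes unchanged.
4.12 kHz > fs/2 = 3.66 kHz, folds to fs − 4.12 kHz = 3.2 kHz.
3.52 kHz ≤ fs/2 = 3.66 kHz, passes unchanged.
5.04 kHz > fs/2 = 3.66 kHz, folds to fs − 5.04 kHz = 2.28 kHz.
19.68 kHz mod fs = 5.04 kHz.
5.04 kHz > fs/2 = 3.66 kHz, folds to fs − 5.04 kHz = 2.28 kHz.
5.04 kHz and 19.68 kHz both map to 2.28 kHz.

5.04 kHz, 19.68 kHz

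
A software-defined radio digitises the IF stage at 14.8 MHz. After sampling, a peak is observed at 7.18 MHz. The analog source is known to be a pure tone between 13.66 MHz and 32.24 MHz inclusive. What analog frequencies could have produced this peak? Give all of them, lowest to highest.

21.98 MHz, 22.42 MHz

Frequencies that alias to 7.18 MHz are k·fs ± 7.18 MHz for integer k ≥ 0.
k=0: 7.18 MHz.
k=1: 7.62 MHz, 21.98 MHz.
k=2: 22.42 MHz, 36.78 MHz.
k=3: 37.22 MHz, 51.58 MHz.
Within [13.66 MHz, 32.24 MHz]: 21.98 MHz, 22.42 MHz.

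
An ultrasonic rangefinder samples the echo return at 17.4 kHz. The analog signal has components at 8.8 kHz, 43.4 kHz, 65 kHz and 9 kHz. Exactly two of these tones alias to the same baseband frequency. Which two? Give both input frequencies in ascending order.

8.8 kHz, 43.4 kHz

fs/2 = 8.7 kHz.
8.8 kHz > fs/2 = 8.7 kHz, folds to fs − 8.8 kHz = 8.6 kHz.
43.4 kHz mod fs = 8.6 kHz.
8.6 kHz ≤ fs/2 = 8.7 kHz, appears at 8.6 kHz.
65 kHz mod fs = 12.8 kHz.
12.8 kHz > fs/2 = 8.7 kHz, folds to fs − 12.8 kHz = 4.6 kHz.
9 kHz > fs/2 = 8.7 kHz, folds to fs − 9 kHz = 8.4 kHz.
8.8 kHz and 43.4 kHz both map to 8.6 kHz.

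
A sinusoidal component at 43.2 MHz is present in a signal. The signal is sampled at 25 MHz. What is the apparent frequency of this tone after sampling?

6.8 MHz

43.2 MHz mod fs = 18.2 MHz.
18.2 MHz > fs/2 = 12.5 MHz, folds to fs − 18.2 MHz = 6.8 MHz.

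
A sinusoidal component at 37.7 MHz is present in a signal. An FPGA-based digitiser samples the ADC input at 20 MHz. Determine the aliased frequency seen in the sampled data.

37.7 MHz mod fs = 17.7 MHz.
17.7 MHz > fs/2 = 10 MHz, folds to fs − 17.7 MHz = 2.3 MHz.

2.3 MHz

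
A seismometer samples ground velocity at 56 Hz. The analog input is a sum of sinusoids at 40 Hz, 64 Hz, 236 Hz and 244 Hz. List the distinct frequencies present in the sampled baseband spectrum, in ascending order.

8 Hz, 12 Hz, 16 Hz, 20 Hz

fs/2 = 28 Hz.
40 Hz > fs/2 = 28 Hz, folds to fs − 40 Hz = 16 Hz.
64 Hz mod fs = 8 Hz.
8 Hz ≤ fs/2 = 28 Hz, appears at 8 Hz.
236 Hz mod fs = 12 Hz.
12 Hz ≤ fs/2 = 28 Hz, appears at 12 Hz.
244 Hz mod fs = 20 Hz.
20 Hz ≤ fs/2 = 28 Hz, appears at 20 Hz.
Distinct values: {8 Hz, 12 Hz, 16 Hz, 20 Hz}.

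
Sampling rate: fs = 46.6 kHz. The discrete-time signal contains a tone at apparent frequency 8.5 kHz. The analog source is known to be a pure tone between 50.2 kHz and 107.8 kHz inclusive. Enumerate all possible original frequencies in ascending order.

Frequencies that alias to 8.5 kHz are k·fs ± 8.5 kHz for integer k ≥ 0.
k=0: 8.5 kHz.
k=1: 38.1 kHz, 55.1 kHz.
k=2: 84.7 kHz, 101.7 kHz.
k=3: 131.3 kHz, 148.3 kHz.
Within [50.2 kHz, 107.8 kHz]: 55.1 kHz, 84.7 kHz, 101.7 kHz.

55.1 kHz, 84.7 kHz, 101.7 kHz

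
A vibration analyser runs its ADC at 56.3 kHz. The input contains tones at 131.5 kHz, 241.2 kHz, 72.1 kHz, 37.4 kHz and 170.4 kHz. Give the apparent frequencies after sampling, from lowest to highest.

1.5 kHz, 15.8 kHz, 16 kHz, 18.9 kHz

fs/2 = 28.15 kHz.
131.5 kHz mod fs = 18.9 kHz.
18.9 kHz ≤ fs/2 = 28.15 kHz, appears at 18.9 kHz.
241.2 kHz mod fs = 16 kHz.
16 kHz ≤ fs/2 = 28.15 kHz, appears at 16 kHz.
72.1 kHz mod fs = 15.8 kHz.
15.8 kHz ≤ fs/2 = 28.15 kHz, appears at 15.8 kHz.
37.4 kHz > fs/2 = 28.15 kHz, folds to fs − 37.4 kHz = 18.9 kHz.
170.4 kHz mod fs = 1.5 kHz.
1.5 kHz ≤ fs/2 = 28.15 kHz, appears at 1.5 kHz.
Distinct values: {1.5 kHz, 15.8 kHz, 16 kHz, 18.9 kHz}.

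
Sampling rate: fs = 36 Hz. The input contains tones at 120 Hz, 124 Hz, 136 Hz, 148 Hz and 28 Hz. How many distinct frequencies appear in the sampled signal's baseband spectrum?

fs/2 = 18 Hz.
120 Hz mod fs = 12 Hz.
12 Hz ≤ fs/2 = 18 Hz, appears at 12 Hz.
124 Hz mod fs = 16 Hz.
16 Hz ≤ fs/2 = 18 Hz, appears at 16 Hz.
136 Hz mod fs = 28 Hz.
28 Hz > fs/2 = 18 Hz, folds to fs − 28 Hz = 8 Hz.
148 Hz mod fs = 4 Hz.
4 Hz ≤ fs/2 = 18 Hz, appears at 4 Hz.
28 Hz > fs/2 = 18 Hz, folds to fs − 28 Hz = 8 Hz.
Distinct values: {4 Hz, 8 Hz, 12 Hz, 16 Hz} → 4.

4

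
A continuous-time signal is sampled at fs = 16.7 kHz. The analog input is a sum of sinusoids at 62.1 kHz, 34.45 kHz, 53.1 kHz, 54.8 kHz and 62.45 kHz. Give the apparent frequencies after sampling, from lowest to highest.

1.05 kHz, 3 kHz, 4.35 kHz, 4.7 kHz

fs/2 = 8.35 kHz.
62.1 kHz mod fs = 12 kHz.
12 kHz > fs/2 = 8.35 kHz, folds to fs − 12 kHz = 4.7 kHz.
34.45 kHz mod fs = 1.05 kHz.
1.05 kHz ≤ fs/2 = 8.35 kHz, appears at 1.05 kHz.
53.1 kHz mod fs = 3 kHz.
3 kHz ≤ fs/2 = 8.35 kHz, appears at 3 kHz.
54.8 kHz mod fs = 4.7 kHz.
4.7 kHz ≤ fs/2 = 8.35 kHz, appears at 4.7 kHz.
62.45 kHz mod fs = 12.35 kHz.
12.35 kHz > fs/2 = 8.35 kHz, folds to fs − 12.35 kHz = 4.35 kHz.
Distinct values: {1.05 kHz, 3 kHz, 4.35 kHz, 4.7 kHz}.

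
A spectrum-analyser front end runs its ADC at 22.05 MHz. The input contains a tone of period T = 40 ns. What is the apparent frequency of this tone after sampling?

T = 40 ns → f = 1/T = 25 MHz.
25 MHz mod fs = 2.95 MHz.
2.95 MHz ≤ fs/2 = 11.025 MHz, appears at 2.95 MHz.

2.95 MHz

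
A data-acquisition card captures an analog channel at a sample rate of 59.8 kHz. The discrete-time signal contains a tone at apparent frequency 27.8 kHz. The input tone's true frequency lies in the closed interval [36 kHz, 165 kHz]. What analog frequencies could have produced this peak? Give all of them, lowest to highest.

87.6 kHz, 91.8 kHz, 147.4 kHz, 151.6 kHz

Frequencies that alias to 27.8 kHz are k·fs ± 27.8 kHz for integer k ≥ 0.
k=0: 27.8 kHz.
k=1: 32 kHz, 87.6 kHz.
k=2: 91.8 kHz, 147.4 kHz.
k=3: 151.6 kHz, 207.2 kHz.
k=4: 211.4 kHz, 267 kHz.
Within [36 kHz, 165 kHz]: 87.6 kHz, 91.8 kHz, 147.4 kHz, 151.6 kHz.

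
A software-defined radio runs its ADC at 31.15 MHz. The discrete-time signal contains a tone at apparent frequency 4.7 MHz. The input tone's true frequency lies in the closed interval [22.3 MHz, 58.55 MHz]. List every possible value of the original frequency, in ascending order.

26.45 MHz, 35.85 MHz, 57.6 MHz

Frequencies that alias to 4.7 MHz are k·fs ± 4.7 MHz for integer k ≥ 0.
k=0: 4.7 MHz.
k=1: 26.45 MHz, 35.85 MHz.
k=2: 57.6 MHz, 67 MHz.
k=3: 88.75 MHz, 98.15 MHz.
Within [22.3 MHz, 58.55 MHz]: 26.45 MHz, 35.85 MHz, 57.6 MHz.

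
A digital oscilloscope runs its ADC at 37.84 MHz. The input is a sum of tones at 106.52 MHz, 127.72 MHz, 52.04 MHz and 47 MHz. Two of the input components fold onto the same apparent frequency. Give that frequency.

fs/2 = 18.92 MHz.
106.52 MHz mod fs = 30.84 MHz.
30.84 MHz > fs/2 = 18.92 MHz, folds to fs − 30.84 MHz = 7 MHz.
127.72 MHz mod fs = 14.2 MHz.
14.2 MHz ≤ fs/2 = 18.92 MHz, appears at 14.2 MHz.
52.04 MHz mod fs = 14.2 MHz.
14.2 MHz ≤ fs/2 = 18.92 MHz, appears at 14.2 MHz.
47 MHz mod fs = 9.16 MHz.
9.16 MHz ≤ fs/2 = 18.92 MHz, appears at 9.16 MHz.
52.04 MHz and 127.72 MHz both map to 14.2 MHz.

14.2 MHz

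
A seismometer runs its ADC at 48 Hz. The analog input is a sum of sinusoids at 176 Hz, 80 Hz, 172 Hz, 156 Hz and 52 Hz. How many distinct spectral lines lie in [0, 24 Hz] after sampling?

4

fs/2 = 24 Hz.
176 Hz mod fs = 32 Hz.
32 Hz > fs/2 = 24 Hz, folds to fs − 32 Hz = 16 Hz.
80 Hz mod fs = 32 Hz.
32 Hz > fs/2 = 24 Hz, folds to fs − 32 Hz = 16 Hz.
172 Hz mod fs = 28 Hz.
28 Hz > fs/2 = 24 Hz, folds to fs − 28 Hz = 20 Hz.
156 Hz mod fs = 12 Hz.
12 Hz ≤ fs/2 = 24 Hz, appears at 12 Hz.
52 Hz mod fs = 4 Hz.
4 Hz ≤ fs/2 = 24 Hz, appears at 4 Hz.
Distinct values: {4 Hz, 12 Hz, 16 Hz, 20 Hz} → 4.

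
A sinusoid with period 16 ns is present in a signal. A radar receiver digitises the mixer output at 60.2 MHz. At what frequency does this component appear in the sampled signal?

2.3 MHz

T = 16 ns → f = 1/T = 62.5 MHz.
62.5 MHz mod fs = 2.3 MHz.
2.3 MHz ≤ fs/2 = 30.1 MHz, appears at 2.3 MHz.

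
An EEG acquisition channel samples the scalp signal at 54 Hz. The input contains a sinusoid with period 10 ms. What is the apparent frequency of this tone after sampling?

T = 10 ms → f = 1/T = 100 Hz.
100 Hz mod fs = 46 Hz.
46 Hz > fs/2 = 27 Hz, folds to fs − 46 Hz = 8 Hz.

8 Hz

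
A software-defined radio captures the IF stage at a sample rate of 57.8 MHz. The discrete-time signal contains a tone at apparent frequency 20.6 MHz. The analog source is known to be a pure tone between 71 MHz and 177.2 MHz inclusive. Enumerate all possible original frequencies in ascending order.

Frequencies that alias to 20.6 MHz are k·fs ± 20.6 MHz for integer k ≥ 0.
k=0: 20.6 MHz.
k=1: 37.2 MHz, 78.4 MHz.
k=2: 95 MHz, 136.2 MHz.
k=3: 152.8 MHz, 194 MHz.
k=4: 210.6 MHz, 251.8 MHz.
Within [71 MHz, 177.2 MHz]: 78.4 MHz, 95 MHz, 136.2 MHz, 152.8 MHz.

78.4 MHz, 95 MHz, 136.2 MHz, 152.8 MHz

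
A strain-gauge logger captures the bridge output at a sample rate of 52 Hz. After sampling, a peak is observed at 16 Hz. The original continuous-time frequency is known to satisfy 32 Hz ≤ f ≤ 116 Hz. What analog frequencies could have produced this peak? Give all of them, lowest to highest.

Frequencies that alias to 16 Hz are k·fs ± 16 Hz for integer k ≥ 0.
k=0: 16 Hz.
k=1: 36 Hz, 68 Hz.
k=2: 88 Hz, 120 Hz.
k=3: 140 Hz, 172 Hz.
Within [32 Hz, 116 Hz]: 36 Hz, 68 Hz, 88 Hz.

36 Hz, 68 Hz, 88 Hz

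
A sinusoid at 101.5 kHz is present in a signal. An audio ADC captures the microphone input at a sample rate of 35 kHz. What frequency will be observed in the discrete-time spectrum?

3.5 kHz

101.5 kHz mod fs = 31.5 kHz.
31.5 kHz > fs/2 = 17.5 kHz, folds to fs − 31.5 kHz = 3.5 kHz.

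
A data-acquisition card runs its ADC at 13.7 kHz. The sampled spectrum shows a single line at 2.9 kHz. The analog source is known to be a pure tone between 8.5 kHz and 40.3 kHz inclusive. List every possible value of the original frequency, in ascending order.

Frequencies that alias to 2.9 kHz are k·fs ± 2.9 kHz for integer k ≥ 0.
k=0: 2.9 kHz.
k=1: 10.8 kHz, 16.6 kHz.
k=2: 24.5 kHz, 30.3 kHz.
k=3: 38.2 kHz, 44 kHz.
k=4: 51.9 kHz, 57.7 kHz.
Within [8.5 kHz, 40.3 kHz]: 10.8 kHz, 16.6 kHz, 24.5 kHz, 30.3 kHz, 38.2 kHz.

10.8 kHz, 16.6 kHz, 24.5 kHz, 30.3 kHz, 38.2 kHz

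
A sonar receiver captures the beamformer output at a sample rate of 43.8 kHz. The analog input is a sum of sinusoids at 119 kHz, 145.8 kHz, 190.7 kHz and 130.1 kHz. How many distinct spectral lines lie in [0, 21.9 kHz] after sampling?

4

fs/2 = 21.9 kHz.
119 kHz mod fs = 31.4 kHz.
31.4 kHz > fs/2 = 21.9 kHz, folds to fs − 31.4 kHz = 12.4 kHz.
145.8 kHz mod fs = 14.4 kHz.
14.4 kHz ≤ fs/2 = 21.9 kHz, appears at 14.4 kHz.
190.7 kHz mod fs = 15.5 kHz.
15.5 kHz ≤ fs/2 = 21.9 kHz, appears at 15.5 kHz.
130.1 kHz mod fs = 42.5 kHz.
42.5 kHz > fs/2 = 21.9 kHz, folds to fs − 42.5 kHz = 1.3 kHz.
Distinct values: {1.3 kHz, 12.4 kHz, 14.4 kHz, 15.5 kHz} → 4.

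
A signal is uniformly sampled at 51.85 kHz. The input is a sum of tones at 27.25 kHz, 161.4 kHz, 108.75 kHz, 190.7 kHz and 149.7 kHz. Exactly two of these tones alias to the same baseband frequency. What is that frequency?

5.85 kHz

fs/2 = 25.925 kHz.
27.25 kHz > fs/2 = 25.925 kHz, folds to fs − 27.25 kHz = 24.6 kHz.
161.4 kHz mod fs = 5.85 kHz.
5.85 kHz ≤ fs/2 = 25.925 kHz, appears at 5.85 kHz.
108.75 kHz mod fs = 5.05 kHz.
5.05 kHz ≤ fs/2 = 25.925 kHz, appears at 5.05 kHz.
190.7 kHz mod fs = 35.15 kHz.
35.15 kHz > fs/2 = 25.925 kHz, folds to fs − 35.15 kHz = 16.7 kHz.
149.7 kHz mod fs = 46 kHz.
46 kHz > fs/2 = 25.925 kHz, folds to fs − 46 kHz = 5.85 kHz.
149.7 kHz and 161.4 kHz both map to 5.85 kHz.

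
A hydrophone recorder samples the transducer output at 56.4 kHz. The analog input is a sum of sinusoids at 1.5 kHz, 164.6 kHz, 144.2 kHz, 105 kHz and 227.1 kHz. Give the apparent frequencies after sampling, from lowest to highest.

1.5 kHz, 4.6 kHz, 7.8 kHz, 25 kHz

fs/2 = 28.2 kHz.
1.5 kHz ≤ fs/2 = 28.2 kHz, passes unchanged.
164.6 kHz mod fs = 51.8 kHz.
51.8 kHz > fs/2 = 28.2 kHz, folds to fs − 51.8 kHz = 4.6 kHz.
144.2 kHz mod fs = 31.4 kHz.
31.4 kHz > fs/2 = 28.2 kHz, folds to fs − 31.4 kHz = 25 kHz.
105 kHz mod fs = 48.6 kHz.
48.6 kHz > fs/2 = 28.2 kHz, folds to fs − 48.6 kHz = 7.8 kHz.
227.1 kHz mod fs = 1.5 kHz.
1.5 kHz ≤ fs/2 = 28.2 kHz, appears at 1.5 kHz.
Distinct values: {1.5 kHz, 4.6 kHz, 7.8 kHz, 25 kHz}.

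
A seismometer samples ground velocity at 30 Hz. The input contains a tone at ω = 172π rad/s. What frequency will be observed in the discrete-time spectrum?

4 Hz

ω = 172π rad/s → f = ω/(2π) = 86 Hz.
86 Hz mod fs = 26 Hz.
26 Hz > fs/2 = 15 Hz, folds to fs − 26 Hz = 4 Hz.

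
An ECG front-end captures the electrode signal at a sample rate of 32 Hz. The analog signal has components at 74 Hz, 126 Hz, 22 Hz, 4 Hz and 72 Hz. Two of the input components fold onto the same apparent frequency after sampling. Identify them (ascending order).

22 Hz, 74 Hz

fs/2 = 16 Hz.
74 Hz mod fs = 10 Hz.
10 Hz ≤ fs/2 = 16 Hz, appears at 10 Hz.
126 Hz mod fs = 30 Hz.
30 Hz > fs/2 = 16 Hz, folds to fs − 30 Hz = 2 Hz.
22 Hz > fs/2 = 16 Hz, folds to fs − 22 Hz = 10 Hz.
4 Hz ≤ fs/2 = 16 Hz, passes unchanged.
72 Hz mod fs = 8 Hz.
8 Hz ≤ fs/2 = 16 Hz, appears at 8 Hz.
22 Hz and 74 Hz both map to 10 Hz.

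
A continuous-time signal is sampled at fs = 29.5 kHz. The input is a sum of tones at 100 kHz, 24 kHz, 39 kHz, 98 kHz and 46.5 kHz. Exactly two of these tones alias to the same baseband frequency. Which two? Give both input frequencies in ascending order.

39 kHz, 98 kHz

fs/2 = 14.75 kHz.
100 kHz mod fs = 11.5 kHz.
11.5 kHz ≤ fs/2 = 14.75 kHz, appears at 11.5 kHz.
24 kHz > fs/2 = 14.75 kHz, folds to fs − 24 kHz = 5.5 kHz.
39 kHz mod fs = 9.5 kHz.
9.5 kHz ≤ fs/2 = 14.75 kHz, appears at 9.5 kHz.
98 kHz mod fs = 9.5 kHz.
9.5 kHz ≤ fs/2 = 14.75 kHz, appears at 9.5 kHz.
46.5 kHz mod fs = 17 kHz.
17 kHz > fs/2 = 14.75 kHz, folds to fs − 17 kHz = 12.5 kHz.
39 kHz and 98 kHz both map to 9.5 kHz.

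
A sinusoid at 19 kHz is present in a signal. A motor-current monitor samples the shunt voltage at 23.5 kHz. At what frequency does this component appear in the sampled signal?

19 kHz > fs/2 = 11.75 kHz, folds to fs − 19 kHz = 4.5 kHz.

4.5 kHz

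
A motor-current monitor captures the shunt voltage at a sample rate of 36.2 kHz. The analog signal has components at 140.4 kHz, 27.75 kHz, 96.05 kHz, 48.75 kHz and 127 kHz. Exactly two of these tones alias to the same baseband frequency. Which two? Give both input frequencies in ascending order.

fs/2 = 18.1 kHz.
140.4 kHz mod fs = 31.8 kHz.
31.8 kHz > fs/2 = 18.1 kHz, folds to fs − 31.8 kHz = 4.4 kHz.
27.75 kHz > fs/2 = 18.1 kHz, folds to fs − 27.75 kHz = 8.45 kHz.
96.05 kHz mod fs = 23.65 kHz.
23.65 kHz > fs/2 = 18.1 kHz, folds to fs − 23.65 kHz = 12.55 kHz.
48.75 kHz mod fs = 12.55 kHz.
12.55 kHz ≤ fs/2 = 18.1 kHz, appears at 12.55 kHz.
127 kHz mod fs = 18.4 kHz.
18.4 kHz > fs/2 = 18.1 kHz, folds to fs − 18.4 kHz = 17.8 kHz.
48.75 kHz and 96.05 kHz both map to 12.55 kHz.

48.75 kHz, 96.05 kHz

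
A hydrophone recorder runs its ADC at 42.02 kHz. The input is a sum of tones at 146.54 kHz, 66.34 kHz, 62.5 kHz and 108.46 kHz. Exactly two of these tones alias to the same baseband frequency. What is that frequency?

fs/2 = 21.01 kHz.
146.54 kHz mod fs = 20.48 kHz.
20.48 kHz ≤ fs/2 = 21.01 kHz, appears at 20.48 kHz.
66.34 kHz mod fs = 24.32 kHz.
24.32 kHz > fs/2 = 21.01 kHz, folds to fs − 24.32 kHz = 17.7 kHz.
62.5 kHz mod fs = 20.48 kHz.
20.48 kHz ≤ fs/2 = 21.01 kHz, appears at 20.48 kHz.
108.46 kHz mod fs = 24.42 kHz.
24.42 kHz > fs/2 = 21.01 kHz, folds to fs − 24.42 kHz = 17.6 kHz.
62.5 kHz and 146.54 kHz both map to 20.48 kHz.

20.48 kHz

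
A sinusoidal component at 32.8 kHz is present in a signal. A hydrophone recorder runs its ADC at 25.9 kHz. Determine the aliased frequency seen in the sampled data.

32.8 kHz mod fs = 6.9 kHz.
6.9 kHz ≤ fs/2 = 12.95 kHz, appears at 6.9 kHz.

6.9 kHz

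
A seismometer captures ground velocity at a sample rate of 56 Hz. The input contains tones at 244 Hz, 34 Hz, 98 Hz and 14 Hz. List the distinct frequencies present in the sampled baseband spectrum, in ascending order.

fs/2 = 28 Hz.
244 Hz mod fs = 20 Hz.
20 Hz ≤ fs/2 = 28 Hz, appears at 20 Hz.
34 Hz > fs/2 = 28 Hz, folds to fs − 34 Hz = 22 Hz.
98 Hz mod fs = 42 Hz.
42 Hz > fs/2 = 28 Hz, folds to fs − 42 Hz = 14 Hz.
14 Hz ≤ fs/2 = 28 Hz, passes unchanged.
Distinct values: {14 Hz, 20 Hz, 22 Hz}.

14 Hz, 20 Hz, 22 Hz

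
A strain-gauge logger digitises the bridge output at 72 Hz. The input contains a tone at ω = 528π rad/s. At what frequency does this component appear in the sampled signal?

24 Hz

ω = 528π rad/s → f = ω/(2π) = 264 Hz.
264 Hz mod fs = 48 Hz.
48 Hz > fs/2 = 36 Hz, folds to fs − 48 Hz = 24 Hz.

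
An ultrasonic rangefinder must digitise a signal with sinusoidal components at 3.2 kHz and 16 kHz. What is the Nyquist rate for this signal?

Highest-frequency component: 16 kHz.
Nyquist rate = 2 × 16 kHz = 32 kHz.

32 kHz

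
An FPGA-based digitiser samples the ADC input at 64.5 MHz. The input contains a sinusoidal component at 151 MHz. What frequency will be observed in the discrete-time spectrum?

22 MHz

151 MHz mod fs = 22 MHz.
22 MHz ≤ fs/2 = 32.25 MHz, appears at 22 MHz.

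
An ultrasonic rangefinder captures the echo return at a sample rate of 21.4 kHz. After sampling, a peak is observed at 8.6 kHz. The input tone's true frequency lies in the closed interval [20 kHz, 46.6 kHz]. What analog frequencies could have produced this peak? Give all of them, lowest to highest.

Frequencies that alias to 8.6 kHz are k·fs ± 8.6 kHz for integer k ≥ 0.
k=0: 8.6 kHz.
k=1: 12.8 kHz, 30 kHz.
k=2: 34.2 kHz, 51.4 kHz.
k=3: 55.6 kHz, 72.8 kHz.
Within [20 kHz, 46.6 kHz]: 30 kHz, 34.2 kHz.

30 kHz, 34.2 kHz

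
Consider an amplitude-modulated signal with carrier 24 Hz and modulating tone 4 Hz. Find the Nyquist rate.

AM sidebands sit at fc ± fm = 20 Hz and 28 Hz.
Highest-frequency component: 28 Hz.
Nyquist rate = 2 × 28 Hz = 56 Hz.

56 Hz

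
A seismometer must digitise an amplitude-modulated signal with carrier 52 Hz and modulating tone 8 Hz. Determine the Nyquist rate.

120 Hz

AM sidebands sit at fc ± fm = 44 Hz and 60 Hz.
Highest-frequency component: 60 Hz.
Nyquist rate = 2 × 60 Hz = 120 Hz.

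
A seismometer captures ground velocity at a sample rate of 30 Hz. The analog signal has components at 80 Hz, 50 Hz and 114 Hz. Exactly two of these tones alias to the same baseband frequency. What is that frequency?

10 Hz

fs/2 = 15 Hz.
80 Hz mod fs = 20 Hz.
20 Hz > fs/2 = 15 Hz, folds to fs − 20 Hz = 10 Hz.
50 Hz mod fs = 20 Hz.
20 Hz > fs/2 = 15 Hz, folds to fs − 20 Hz = 10 Hz.
114 Hz mod fs = 24 Hz.
24 Hz > fs/2 = 15 Hz, folds to fs − 24 Hz = 6 Hz.
50 Hz and 80 Hz both map to 10 Hz.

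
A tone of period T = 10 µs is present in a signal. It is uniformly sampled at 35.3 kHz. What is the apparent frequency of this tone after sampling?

5.9 kHz

T = 10 µs → f = 1/T = 100 kHz.
100 kHz mod fs = 29.4 kHz.
29.4 kHz > fs/2 = 17.65 kHz, folds to fs − 29.4 kHz = 5.9 kHz.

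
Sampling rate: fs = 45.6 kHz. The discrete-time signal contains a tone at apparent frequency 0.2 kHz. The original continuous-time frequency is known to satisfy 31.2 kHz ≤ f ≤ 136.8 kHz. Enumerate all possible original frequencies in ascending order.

45.4 kHz, 45.8 kHz, 91 kHz, 91.4 kHz, 136.6 kHz

Frequencies that alias to 0.2 kHz are k·fs ± 0.2 kHz for integer k ≥ 0.
k=0: 0.2 kHz.
k=1: 45.4 kHz, 45.8 kHz.
k=2: 91 kHz, 91.4 kHz.
k=3: 136.6 kHz, 137 kHz.
k=4: 182.2 kHz, 182.6 kHz.
Within [31.2 kHz, 136.8 kHz]: 45.4 kHz, 45.8 kHz, 91 kHz, 91.4 kHz, 136.6 kHz.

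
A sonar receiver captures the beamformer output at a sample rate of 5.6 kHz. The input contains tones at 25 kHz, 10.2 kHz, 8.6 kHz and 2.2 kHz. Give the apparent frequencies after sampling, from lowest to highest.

fs/2 = 2.8 kHz.
25 kHz mod fs = 2.6 kHz.
2.6 kHz ≤ fs/2 = 2.8 kHz, appears at 2.6 kHz.
10.2 kHz mod fs = 4.6 kHz.
4.6 kHz > fs/2 = 2.8 kHz, folds to fs − 4.6 kHz = 1 kHz.
8.6 kHz mod fs = 3 kHz.
3 kHz > fs/2 = 2.8 kHz, folds to fs − 3 kHz = 2.6 kHz.
2.2 kHz ≤ fs/2 = 2.8 kHz, passes unchanged.
Distinct values: {1 kHz, 2.2 kHz, 2.6 kHz}.

1 kHz, 2.2 kHz, 2.6 kHz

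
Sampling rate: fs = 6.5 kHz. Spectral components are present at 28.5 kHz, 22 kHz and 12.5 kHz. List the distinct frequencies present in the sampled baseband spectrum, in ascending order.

0.5 kHz, 2.5 kHz

fs/2 = 3.25 kHz.
28.5 kHz mod fs = 2.5 kHz.
2.5 kHz ≤ fs/2 = 3.25 kHz, appears at 2.5 kHz.
22 kHz mod fs = 2.5 kHz.
2.5 kHz ≤ fs/2 = 3.25 kHz, appears at 2.5 kHz.
12.5 kHz mod fs = 6 kHz.
6 kHz > fs/2 = 3.25 kHz, folds to fs − 6 kHz = 0.5 kHz.
Distinct values: {0.5 kHz, 2.5 kHz}.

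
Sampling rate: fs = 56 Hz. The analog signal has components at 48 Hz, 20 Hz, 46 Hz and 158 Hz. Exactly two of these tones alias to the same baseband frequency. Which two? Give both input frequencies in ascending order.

fs/2 = 28 Hz.
48 Hz > fs/2 = 28 Hz, folds to fs − 48 Hz = 8 Hz.
20 Hz ≤ fs/2 = 28 Hz, passes unchanged.
46 Hz > fs/2 = 28 Hz, folds to fs − 46 Hz = 10 Hz.
158 Hz mod fs = 46 Hz.
46 Hz > fs/2 = 28 Hz, folds to fs − 46 Hz = 10 Hz.
46 Hz and 158 Hz both map to 10 Hz.

46 Hz, 158 Hz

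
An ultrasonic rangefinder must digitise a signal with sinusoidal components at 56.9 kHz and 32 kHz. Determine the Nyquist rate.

Highest-frequency component: 56.9 kHz.
Nyquist rate = 2 × 56.9 kHz = 113.8 kHz.

113.8 kHz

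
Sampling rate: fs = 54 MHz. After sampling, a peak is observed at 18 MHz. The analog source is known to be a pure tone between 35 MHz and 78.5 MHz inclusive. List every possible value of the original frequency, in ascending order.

Frequencies that alias to 18 MHz are k·fs ± 18 MHz for integer k ≥ 0.
k=0: 18 MHz.
k=1: 36 MHz, 72 MHz.
k=2: 90 MHz, 126 MHz.
Within [35 MHz, 78.5 MHz]: 36 MHz, 72 MHz.

36 MHz, 72 MHz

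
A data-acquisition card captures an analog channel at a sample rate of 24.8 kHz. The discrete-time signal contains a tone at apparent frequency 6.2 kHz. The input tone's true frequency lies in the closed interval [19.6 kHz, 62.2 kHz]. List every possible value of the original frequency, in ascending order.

Frequencies that alias to 6.2 kHz are k·fs ± 6.2 kHz for integer k ≥ 0.
k=0: 6.2 kHz.
k=1: 18.6 kHz, 31 kHz.
k=2: 43.4 kHz, 55.8 kHz.
k=3: 68.2 kHz, 80.6 kHz.
Within [19.6 kHz, 62.2 kHz]: 31 kHz, 43.4 kHz, 55.8 kHz.

31 kHz, 43.4 kHz, 55.8 kHz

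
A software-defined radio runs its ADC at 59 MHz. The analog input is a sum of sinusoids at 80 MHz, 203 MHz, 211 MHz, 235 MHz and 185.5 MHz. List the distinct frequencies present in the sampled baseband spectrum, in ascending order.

fs/2 = 29.5 MHz.
80 MHz mod fs = 21 MHz.
21 MHz ≤ fs/2 = 29.5 MHz, appears at 21 MHz.
203 MHz mod fs = 26 MHz.
26 MHz ≤ fs/2 = 29.5 MHz, appears at 26 MHz.
211 MHz mod fs = 34 MHz.
34 MHz > fs/2 = 29.5 MHz, folds to fs − 34 MHz = 25 MHz.
235 MHz mod fs = 58 MHz.
58 MHz > fs/2 = 29.5 MHz, folds to fs − 58 MHz = 1 MHz.
185.5 MHz mod fs = 8.5 MHz.
8.5 MHz ≤ fs/2 = 29.5 MHz, appears at 8.5 MHz.
Distinct values: {1 MHz, 8.5 MHz, 21 MHz, 25 MHz, 26 MHz}.

1 MHz, 8.5 MHz, 21 MHz, 25 MHz, 26 MHz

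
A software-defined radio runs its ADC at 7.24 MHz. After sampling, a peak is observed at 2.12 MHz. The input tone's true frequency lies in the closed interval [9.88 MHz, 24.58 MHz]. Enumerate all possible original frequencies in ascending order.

12.36 MHz, 16.6 MHz, 19.6 MHz, 23.84 MHz

Frequencies that alias to 2.12 MHz are k·fs ± 2.12 MHz for integer k ≥ 0.
k=0: 2.12 MHz.
k=1: 5.12 MHz, 9.36 MHz.
k=2: 12.36 MHz, 16.6 MHz.
k=3: 19.6 MHz, 23.84 MHz.
k=4: 26.84 MHz, 31.08 MHz.
Within [9.88 MHz, 24.58 MHz]: 12.36 MHz, 16.6 MHz, 19.6 MHz, 23.84 MHz.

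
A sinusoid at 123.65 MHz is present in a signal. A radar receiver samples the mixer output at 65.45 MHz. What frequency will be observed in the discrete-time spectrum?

7.25 MHz

123.65 MHz mod fs = 58.2 MHz.
58.2 MHz > fs/2 = 32.725 MHz, folds to fs − 58.2 MHz = 7.25 MHz.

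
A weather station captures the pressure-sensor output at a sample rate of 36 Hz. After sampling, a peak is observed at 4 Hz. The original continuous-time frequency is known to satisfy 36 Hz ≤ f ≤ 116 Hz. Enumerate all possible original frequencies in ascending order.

40 Hz, 68 Hz, 76 Hz, 104 Hz, 112 Hz

Frequencies that alias to 4 Hz are k·fs ± 4 Hz for integer k ≥ 0.
k=0: 4 Hz.
k=1: 32 Hz, 40 Hz.
k=2: 68 Hz, 76 Hz.
k=3: 104 Hz, 112 Hz.
k=4: 140 Hz, 148 Hz.
Within [36 Hz, 116 Hz]: 40 Hz, 68 Hz, 76 Hz, 104 Hz, 112 Hz.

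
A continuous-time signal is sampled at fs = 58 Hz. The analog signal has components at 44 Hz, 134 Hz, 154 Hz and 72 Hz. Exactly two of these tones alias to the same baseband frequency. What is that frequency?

14 Hz

fs/2 = 29 Hz.
44 Hz > fs/2 = 29 Hz, folds to fs − 44 Hz = 14 Hz.
134 Hz mod fs = 18 Hz.
18 Hz ≤ fs/2 = 29 Hz, appears at 18 Hz.
154 Hz mod fs = 38 Hz.
38 Hz > fs/2 = 29 Hz, folds to fs − 38 Hz = 20 Hz.
72 Hz mod fs = 14 Hz.
14 Hz ≤ fs/2 = 29 Hz, appears at 14 Hz.
44 Hz and 72 Hz both map to 14 Hz.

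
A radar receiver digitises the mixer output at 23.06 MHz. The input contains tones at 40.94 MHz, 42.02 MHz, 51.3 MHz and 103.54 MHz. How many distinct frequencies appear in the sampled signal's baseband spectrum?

3

fs/2 = 11.53 MHz.
40.94 MHz mod fs = 17.88 MHz.
17.88 MHz > fs/2 = 11.53 MHz, folds to fs − 17.88 MHz = 5.18 MHz.
42.02 MHz mod fs = 18.96 MHz.
18.96 MHz > fs/2 = 11.53 MHz, folds to fs − 18.96 MHz = 4.1 MHz.
51.3 MHz mod fs = 5.18 MHz.
5.18 MHz ≤ fs/2 = 11.53 MHz, appears at 5.18 MHz.
103.54 MHz mod fs = 11.3 MHz.
11.3 MHz ≤ fs/2 = 11.53 MHz, appears at 11.3 MHz.
Distinct values: {4.1 MHz, 5.18 MHz, 11.3 MHz} → 3.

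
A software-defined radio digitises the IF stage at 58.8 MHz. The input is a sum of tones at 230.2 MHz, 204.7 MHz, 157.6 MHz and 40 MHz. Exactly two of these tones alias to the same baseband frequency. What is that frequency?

fs/2 = 29.4 MHz.
230.2 MHz mod fs = 53.8 MHz.
53.8 MHz > fs/2 = 29.4 MHz, folds to fs − 53.8 MHz = 5 MHz.
204.7 MHz mod fs = 28.3 MHz.
28.3 MHz ≤ fs/2 = 29.4 MHz, appears at 28.3 MHz.
157.6 MHz mod fs = 40 MHz.
40 MHz > fs/2 = 29.4 MHz, folds to fs − 40 MHz = 18.8 MHz.
40 MHz > fs/2 = 29.4 MHz, folds to fs − 40 MHz = 18.8 MHz.
40 MHz and 157.6 MHz both map to 18.8 MHz.

18.8 MHz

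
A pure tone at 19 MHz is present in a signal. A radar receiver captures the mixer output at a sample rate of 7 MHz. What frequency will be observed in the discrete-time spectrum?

2 MHz

19 MHz mod fs = 5 MHz.
5 MHz > fs/2 = 3.5 MHz, folds to fs − 5 MHz = 2 MHz.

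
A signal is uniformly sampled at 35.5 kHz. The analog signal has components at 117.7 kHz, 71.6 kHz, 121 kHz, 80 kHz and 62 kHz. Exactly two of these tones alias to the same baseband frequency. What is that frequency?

fs/2 = 17.75 kHz.
117.7 kHz mod fs = 11.2 kHz.
11.2 kHz ≤ fs/2 = 17.75 kHz, appears at 11.2 kHz.
71.6 kHz mod fs = 0.6 kHz.
0.6 kHz ≤ fs/2 = 17.75 kHz, appears at 0.6 kHz.
121 kHz mod fs = 14.5 kHz.
14.5 kHz ≤ fs/2 = 17.75 kHz, appears at 14.5 kHz.
80 kHz mod fs = 9 kHz.
9 kHz ≤ fs/2 = 17.75 kHz, appears at 9 kHz.
62 kHz mod fs = 26.5 kHz.
26.5 kHz > fs/2 = 17.75 kHz, folds to fs − 26.5 kHz = 9 kHz.
62 kHz and 80 kHz both map to 9 kHz.

9 kHz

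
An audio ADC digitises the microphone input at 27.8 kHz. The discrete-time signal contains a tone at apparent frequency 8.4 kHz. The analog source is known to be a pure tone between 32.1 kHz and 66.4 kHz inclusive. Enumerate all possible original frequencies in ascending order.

36.2 kHz, 47.2 kHz, 64 kHz

Frequencies that alias to 8.4 kHz are k·fs ± 8.4 kHz for integer k ≥ 0.
k=0: 8.4 kHz.
k=1: 19.4 kHz, 36.2 kHz.
k=2: 47.2 kHz, 64 kHz.
k=3: 75 kHz, 91.8 kHz.
Within [32.1 kHz, 66.4 kHz]: 36.2 kHz, 47.2 kHz, 64 kHz.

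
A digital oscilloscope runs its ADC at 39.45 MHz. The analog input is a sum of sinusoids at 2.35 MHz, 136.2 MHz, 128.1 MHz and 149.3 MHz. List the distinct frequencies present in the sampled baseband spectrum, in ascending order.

fs/2 = 19.725 MHz.
2.35 MHz ≤ fs/2 = 19.725 MHz, passes unchanged.
136.2 MHz mod fs = 17.85 MHz.
17.85 MHz ≤ fs/2 = 19.725 MHz, appears at 17.85 MHz.
128.1 MHz mod fs = 9.75 MHz.
9.75 MHz ≤ fs/2 = 19.725 MHz, appears at 9.75 MHz.
149.3 MHz mod fs = 30.95 MHz.
30.95 MHz > fs/2 = 19.725 MHz, folds to fs − 30.95 MHz = 8.5 MHz.
Distinct values: {2.35 MHz, 8.5 MHz, 9.75 MHz, 17.85 MHz}.

2.35 MHz, 8.5 MHz, 9.75 MHz, 17.85 MHz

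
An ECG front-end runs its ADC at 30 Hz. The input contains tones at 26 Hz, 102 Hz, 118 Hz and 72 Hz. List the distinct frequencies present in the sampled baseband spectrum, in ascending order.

2 Hz, 4 Hz, 12 Hz

fs/2 = 15 Hz.
26 Hz > fs/2 = 15 Hz, folds to fs − 26 Hz = 4 Hz.
102 Hz mod fs = 12 Hz.
12 Hz ≤ fs/2 = 15 Hz, appears at 12 Hz.
118 Hz mod fs = 28 Hz.
28 Hz > fs/2 = 15 Hz, folds to fs − 28 Hz = 2 Hz.
72 Hz mod fs = 12 Hz.
12 Hz ≤ fs/2 = 15 Hz, appears at 12 Hz.
Distinct values: {2 Hz, 4 Hz, 12 Hz}.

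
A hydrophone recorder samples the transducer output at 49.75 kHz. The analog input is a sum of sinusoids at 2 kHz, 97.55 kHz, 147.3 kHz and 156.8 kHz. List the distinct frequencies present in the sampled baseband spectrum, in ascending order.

1.95 kHz, 2 kHz, 7.55 kHz

fs/2 = 24.875 kHz.
2 kHz ≤ fs/2 = 24.875 kHz, passes unchanged.
97.55 kHz mod fs = 47.8 kHz.
47.8 kHz > fs/2 = 24.875 kHz, folds to fs − 47.8 kHz = 1.95 kHz.
147.3 kHz mod fs = 47.8 kHz.
47.8 kHz > fs/2 = 24.875 kHz, folds to fs − 47.8 kHz = 1.95 kHz.
156.8 kHz mod fs = 7.55 kHz.
7.55 kHz ≤ fs/2 = 24.875 kHz, appears at 7.55 kHz.
Distinct values: {1.95 kHz, 2 kHz, 7.55 kHz}.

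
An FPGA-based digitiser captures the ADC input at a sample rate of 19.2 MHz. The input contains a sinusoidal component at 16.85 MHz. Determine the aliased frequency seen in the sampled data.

2.35 MHz

16.85 MHz > fs/2 = 9.6 MHz, folds to fs − 16.85 MHz = 2.35 MHz.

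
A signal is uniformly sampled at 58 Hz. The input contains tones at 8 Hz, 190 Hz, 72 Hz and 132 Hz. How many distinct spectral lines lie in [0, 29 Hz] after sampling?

fs/2 = 29 Hz.
8 Hz ≤ fs/2 = 29 Hz, passes unchanged.
190 Hz mod fs = 16 Hz.
16 Hz ≤ fs/2 = 29 Hz, appears at 16 Hz.
72 Hz mod fs = 14 Hz.
14 Hz ≤ fs/2 = 29 Hz, appears at 14 Hz.
132 Hz mod fs = 16 Hz.
16 Hz ≤ fs/2 = 29 Hz, appears at 16 Hz.
Distinct values: {8 Hz, 14 Hz, 16 Hz} → 3.

3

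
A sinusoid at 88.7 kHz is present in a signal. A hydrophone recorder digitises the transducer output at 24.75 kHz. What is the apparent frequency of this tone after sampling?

10.3 kHz

88.7 kHz mod fs = 14.45 kHz.
14.45 kHz > fs/2 = 12.375 kHz, folds to fs − 14.45 kHz = 10.3 kHz.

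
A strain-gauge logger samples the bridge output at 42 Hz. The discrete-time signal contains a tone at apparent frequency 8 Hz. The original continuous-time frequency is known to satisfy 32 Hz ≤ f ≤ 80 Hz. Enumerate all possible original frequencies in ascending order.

Frequencies that alias to 8 Hz are k·fs ± 8 Hz for integer k ≥ 0.
k=0: 8 Hz.
k=1: 34 Hz, 50 Hz.
k=2: 76 Hz, 92 Hz.
k=3: 118 Hz, 134 Hz.
Within [32 Hz, 80 Hz]: 34 Hz, 50 Hz, 76 Hz.

34 Hz, 50 Hz, 76 Hz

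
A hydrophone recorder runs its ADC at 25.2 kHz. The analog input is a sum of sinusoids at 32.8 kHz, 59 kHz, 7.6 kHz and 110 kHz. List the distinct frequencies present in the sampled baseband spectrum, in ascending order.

fs/2 = 12.6 kHz.
32.8 kHz mod fs = 7.6 kHz.
7.6 kHz ≤ fs/2 = 12.6 kHz, appears at 7.6 kHz.
59 kHz mod fs = 8.6 kHz.
8.6 kHz ≤ fs/2 = 12.6 kHz, appears at 8.6 kHz.
7.6 kHz ≤ fs/2 = 12.6 kHz, passes unchanged.
110 kHz mod fs = 9.2 kHz.
9.2 kHz ≤ fs/2 = 12.6 kHz, appears at 9.2 kHz.
Distinct values: {7.6 kHz, 8.6 kHz, 9.2 kHz}.

7.6 kHz, 8.6 kHz, 9.2 kHz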